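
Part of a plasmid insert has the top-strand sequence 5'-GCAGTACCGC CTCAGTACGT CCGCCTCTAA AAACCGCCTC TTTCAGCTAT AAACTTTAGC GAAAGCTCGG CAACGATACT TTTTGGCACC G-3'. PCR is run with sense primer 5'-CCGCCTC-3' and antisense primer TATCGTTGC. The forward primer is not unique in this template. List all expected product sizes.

72 bp, 58 bp, 45 bp

The forward primer CCGCCTC matches the top strand at positions 7–13, 21–27, 34–40.
The reverse primer's reverse complement is GCAACGATA, matching at positions 70–78.
Each forward site pairs with the reverse site to give a product ending at position 78: sizes 72, 58, 45 bp.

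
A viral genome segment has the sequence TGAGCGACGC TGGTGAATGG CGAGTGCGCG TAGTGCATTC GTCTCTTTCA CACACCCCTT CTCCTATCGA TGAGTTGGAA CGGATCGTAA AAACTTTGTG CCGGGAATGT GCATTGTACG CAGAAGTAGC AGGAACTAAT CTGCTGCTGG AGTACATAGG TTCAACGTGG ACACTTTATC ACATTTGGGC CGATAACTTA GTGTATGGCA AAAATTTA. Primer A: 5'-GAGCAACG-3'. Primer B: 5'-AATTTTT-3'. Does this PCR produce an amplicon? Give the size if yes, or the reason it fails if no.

Primer A (GAGCAACG) does not match the top strand, and its reverse complement CGTTGCTC does not match either.
With no annealing site for primer A, no amplification occurs.

No product — primer A has no binding site in the template.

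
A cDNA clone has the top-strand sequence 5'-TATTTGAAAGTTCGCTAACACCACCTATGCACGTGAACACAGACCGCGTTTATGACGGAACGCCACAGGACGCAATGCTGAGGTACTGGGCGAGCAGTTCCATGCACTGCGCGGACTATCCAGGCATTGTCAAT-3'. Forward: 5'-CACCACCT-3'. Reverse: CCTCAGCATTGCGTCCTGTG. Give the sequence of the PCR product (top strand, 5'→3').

5'-CACCACCTATGCACGTGAACACAGACCGCGTTTATGACGGAACGCCACAGGACGCAATGCTGAGG-3'

The forward primer matches the template at positions 19–26.
The reverse primer's reverse complement is CACAGGACGCAATGCTGAGG, which matches the template at positions 64–83.
The product is the template from position 19 through 83 (65 bp).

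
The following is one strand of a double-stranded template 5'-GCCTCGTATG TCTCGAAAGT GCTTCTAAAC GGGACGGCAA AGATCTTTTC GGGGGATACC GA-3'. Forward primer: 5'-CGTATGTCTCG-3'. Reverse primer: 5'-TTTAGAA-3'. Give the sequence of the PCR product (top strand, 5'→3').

5'-CGTATGTCTCGAAAGTGCTTCTAAA-3'

Forward primer CGTATGTCTCG is found on the top strand at positions 5–15.
The reverse primer's reverse complement is TTCTAAA, which matches the template at positions 23–29.
The product is the template from position 5 through 29 (25 bp).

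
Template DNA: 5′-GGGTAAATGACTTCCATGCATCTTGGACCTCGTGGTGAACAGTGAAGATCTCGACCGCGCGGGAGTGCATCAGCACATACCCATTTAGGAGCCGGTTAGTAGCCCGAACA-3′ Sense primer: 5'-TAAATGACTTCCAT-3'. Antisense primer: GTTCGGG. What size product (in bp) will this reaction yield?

Forward primer TAAATGACTTCCAT is found on the top strand at positions 4–17.
Reverse complement of the reverse primer: CCCGAAC. This occurs on the top strand at positions 103–109.
The product runs from position 4 to position 109, so its length is 109 − 4 + 1 = 106 bp.

106 bp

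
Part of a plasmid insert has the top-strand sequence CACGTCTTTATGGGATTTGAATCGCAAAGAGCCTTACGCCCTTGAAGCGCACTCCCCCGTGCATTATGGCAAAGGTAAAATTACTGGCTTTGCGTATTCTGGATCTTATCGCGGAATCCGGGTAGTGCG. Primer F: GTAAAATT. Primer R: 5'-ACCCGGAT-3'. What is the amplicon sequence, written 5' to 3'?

5'-GTAAAATTACTGGCTTTGCGTATTCTGGATCTTATCGCGGAATCCGGGT-3'

Forward primer GTAAAATT is found on the top strand at positions 75–82.
Reverse complement of the reverse primer: ATCCGGGT. This occurs on the top strand at positions 116–123.
The product is the template from position 75 through 123 (49 bp).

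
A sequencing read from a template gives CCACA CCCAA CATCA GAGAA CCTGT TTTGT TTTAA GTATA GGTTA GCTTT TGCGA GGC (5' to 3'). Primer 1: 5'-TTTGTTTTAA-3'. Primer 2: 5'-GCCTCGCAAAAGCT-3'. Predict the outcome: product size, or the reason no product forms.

Primer 1 (TTTGTTTTAA) matches the top strand at positions 26–35; it acts as a forward primer.
Primer 2's reverse complement is AGCTTTTGCGAGGC, matching the top strand at positions 45–58; it acts as a reverse primer.
The 3' ends face each other across positions 26–58, giving a 33 bp product.

Yes — a 33 bp product.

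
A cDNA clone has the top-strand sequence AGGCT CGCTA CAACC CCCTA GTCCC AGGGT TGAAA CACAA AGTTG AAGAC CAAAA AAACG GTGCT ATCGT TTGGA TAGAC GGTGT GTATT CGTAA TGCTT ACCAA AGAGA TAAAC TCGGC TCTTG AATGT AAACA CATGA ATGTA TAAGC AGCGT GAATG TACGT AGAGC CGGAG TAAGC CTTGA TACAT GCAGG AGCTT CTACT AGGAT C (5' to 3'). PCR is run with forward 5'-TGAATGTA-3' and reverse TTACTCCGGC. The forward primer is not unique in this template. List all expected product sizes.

The forward primer TGAATGTA matches the top strand at positions 124–131, 138–145, 155–162.
The reverse primer's reverse complement is GCCGGAGTAA, matching at positions 169–178.
Each forward site pairs with the reverse site to give a product ending at position 178: sizes 55, 41, 24 bp.

55 bp, 41 bp, 24 bp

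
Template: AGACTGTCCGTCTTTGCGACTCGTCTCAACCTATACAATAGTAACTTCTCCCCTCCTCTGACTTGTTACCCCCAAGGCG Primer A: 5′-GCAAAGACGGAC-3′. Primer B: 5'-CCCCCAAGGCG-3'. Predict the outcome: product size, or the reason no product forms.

No product — the primers' 3' ends point away from each other.

Primer A (GCAAAGACGGAC) has reverse complement GTCCGTCTTTGC, which matches the top strand at positions 6–17; primer A anneals to the top strand there with its 3' end pointing upstream toward position 6.
Primer B (CCCCCAAGGCG) matches the top strand directly at positions 69–79; it anneals to the bottom strand with its 3' end pointing downstream toward position 79.
The 3' ends diverge (primer A extends toward position 1, primer B toward position 79), so the primers never converge on a shared product.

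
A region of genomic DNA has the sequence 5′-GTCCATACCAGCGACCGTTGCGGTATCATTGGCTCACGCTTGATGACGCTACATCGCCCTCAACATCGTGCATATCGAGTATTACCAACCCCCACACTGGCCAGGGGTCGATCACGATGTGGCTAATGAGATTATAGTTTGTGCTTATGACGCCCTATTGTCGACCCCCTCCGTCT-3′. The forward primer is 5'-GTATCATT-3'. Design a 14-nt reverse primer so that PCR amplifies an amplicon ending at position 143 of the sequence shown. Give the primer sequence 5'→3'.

5'-CACAAACTATAATC-3'

The forward primer binds at positions 23–30; the product's 3' end on the top strand is position 143.
The reverse primer anneals to the top strand over positions 130–143, i.e. to GATTATAGTTTGTG.
Its sequence written 5'→3' is the reverse complement: CACAAACTATAATC.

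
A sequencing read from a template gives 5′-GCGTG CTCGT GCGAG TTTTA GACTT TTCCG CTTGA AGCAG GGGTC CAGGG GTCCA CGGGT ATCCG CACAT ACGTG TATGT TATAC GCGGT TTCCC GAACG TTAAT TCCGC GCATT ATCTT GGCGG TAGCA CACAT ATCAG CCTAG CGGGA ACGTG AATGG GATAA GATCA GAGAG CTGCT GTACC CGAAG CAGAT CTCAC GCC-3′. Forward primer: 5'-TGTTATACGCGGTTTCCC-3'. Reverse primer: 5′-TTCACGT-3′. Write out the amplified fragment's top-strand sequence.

5'-TGTTATACGCGGTTTCCCGAACGTTAATTCCGCGCATTATCTTGGCGGTAGCACACATATCAGCCTAGCGGGAACGTGAA-3'

The forward primer matches the template at positions 78–95.
The reverse primer's reverse complement is ACGTGAA, which matches the template at positions 151–157.
The product is the template from position 78 through 157 (80 bp).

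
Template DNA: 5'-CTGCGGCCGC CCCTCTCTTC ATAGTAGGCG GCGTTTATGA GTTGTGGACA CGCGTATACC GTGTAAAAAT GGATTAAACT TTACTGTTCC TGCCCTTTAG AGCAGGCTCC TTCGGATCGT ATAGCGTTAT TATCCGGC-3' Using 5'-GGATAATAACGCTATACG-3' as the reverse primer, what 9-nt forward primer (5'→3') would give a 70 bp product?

The reverse primer's reverse complement CGTATAGCGTTATTATCC matches the template at positions 118–135, so the product ends at position 135.
A 70 bp product then starts at position 135 − 70 + 1 = 66.
The forward primer is identical to the top strand there: AAAATGGAT.

5'-AAAATGGAT-3'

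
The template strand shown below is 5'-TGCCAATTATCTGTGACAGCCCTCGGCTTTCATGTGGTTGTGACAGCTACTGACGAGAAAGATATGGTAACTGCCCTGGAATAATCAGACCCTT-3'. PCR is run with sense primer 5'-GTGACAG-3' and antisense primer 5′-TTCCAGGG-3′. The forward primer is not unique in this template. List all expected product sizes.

69 bp, 42 bp

The forward primer GTGACAG matches the top strand at positions 13–19, 40–46.
The reverse primer's reverse complement is CCCTGGAA, matching at positions 74–81.
Each forward site pairs with the reverse site to give a product ending at position 81: sizes 69, 42 bp.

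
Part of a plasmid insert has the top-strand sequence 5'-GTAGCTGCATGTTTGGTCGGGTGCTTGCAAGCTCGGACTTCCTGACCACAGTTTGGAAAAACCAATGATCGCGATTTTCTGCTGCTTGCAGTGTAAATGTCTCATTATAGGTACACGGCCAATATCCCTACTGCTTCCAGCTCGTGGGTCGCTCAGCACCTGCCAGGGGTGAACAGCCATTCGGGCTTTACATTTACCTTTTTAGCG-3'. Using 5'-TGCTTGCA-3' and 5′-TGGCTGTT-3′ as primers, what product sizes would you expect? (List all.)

The forward primer TGCTTGCA matches the top strand at positions 22–29, 83–90.
The reverse primer's reverse complement is AACAGCCA, matching at positions 172–179.
Each forward site pairs with the reverse site to give a product ending at position 179: sizes 158, 97 bp.

158 bp, 97 bp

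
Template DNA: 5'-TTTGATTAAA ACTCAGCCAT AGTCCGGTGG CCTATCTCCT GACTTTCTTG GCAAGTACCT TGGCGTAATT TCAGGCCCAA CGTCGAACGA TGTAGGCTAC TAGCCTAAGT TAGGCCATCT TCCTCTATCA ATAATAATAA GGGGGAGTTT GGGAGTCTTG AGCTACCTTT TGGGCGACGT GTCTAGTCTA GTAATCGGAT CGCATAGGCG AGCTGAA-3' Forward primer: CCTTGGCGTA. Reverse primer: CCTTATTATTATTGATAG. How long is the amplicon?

Scanning the template, CCTTGGCGTA occurs at positions 58–67; this primer anneals to the bottom strand there with its 3' end pointing downstream.
The reverse primer's reverse complement is CTATCAATAATAATAAGG, which matches the template at positions 125–142.
Product length = (reverse-primer end) − (forward-primer start) + 1 = 142 − 58 + 1 = 85 bp.

85 bp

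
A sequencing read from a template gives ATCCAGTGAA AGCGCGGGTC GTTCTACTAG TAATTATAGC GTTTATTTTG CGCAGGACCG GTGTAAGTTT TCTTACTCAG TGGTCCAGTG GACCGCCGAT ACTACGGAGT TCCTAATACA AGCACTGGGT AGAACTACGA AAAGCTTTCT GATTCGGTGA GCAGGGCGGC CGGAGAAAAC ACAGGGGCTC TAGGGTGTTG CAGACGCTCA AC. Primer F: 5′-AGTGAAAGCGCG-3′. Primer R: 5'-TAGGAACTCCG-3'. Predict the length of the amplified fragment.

111 bp

Forward primer AGTGAAAGCGCG is found on the top strand at positions 5–16.
The reverse primer's reverse complement is CGGAGTTCCTA, which matches the template at positions 105–115.
Amplicon spans positions 5–115: 111 bp.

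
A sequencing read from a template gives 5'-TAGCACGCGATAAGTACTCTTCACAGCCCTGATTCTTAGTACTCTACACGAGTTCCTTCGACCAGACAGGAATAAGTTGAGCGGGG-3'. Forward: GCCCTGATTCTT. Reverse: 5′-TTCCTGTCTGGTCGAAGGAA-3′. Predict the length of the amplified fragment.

The forward primer matches the template at positions 26–37.
Reverse complement of the reverse primer: TTCCTTCGACCAGACAGGAA. This occurs on the top strand at positions 53–72.
Amplicon spans positions 26–72: 47 bp.

47 bp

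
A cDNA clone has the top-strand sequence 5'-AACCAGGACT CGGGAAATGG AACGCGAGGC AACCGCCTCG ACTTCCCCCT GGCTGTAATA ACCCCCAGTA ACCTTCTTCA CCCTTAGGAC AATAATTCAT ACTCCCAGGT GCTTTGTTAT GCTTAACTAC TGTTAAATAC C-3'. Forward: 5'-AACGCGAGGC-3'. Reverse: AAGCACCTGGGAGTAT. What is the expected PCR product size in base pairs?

The forward primer matches the template at positions 21–30.
Taking the reverse complement of AAGCACCTGGGAGTAT gives ATACTCCCAGGTGCTT, found at positions 99–114 on the template; the primer anneals here to the top strand with its 3' end pointing upstream.
Product length = (reverse-primer end) − (forward-primer start) + 1 = 114 − 21 + 1 = 94 bp.

94 bp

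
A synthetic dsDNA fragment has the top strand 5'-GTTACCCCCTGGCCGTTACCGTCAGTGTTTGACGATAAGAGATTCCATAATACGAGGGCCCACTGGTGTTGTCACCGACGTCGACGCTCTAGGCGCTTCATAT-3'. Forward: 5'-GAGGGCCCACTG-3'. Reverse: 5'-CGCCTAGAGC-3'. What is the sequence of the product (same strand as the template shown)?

Forward primer GAGGGCCCACTG is found on the top strand at positions 54–65.
The reverse primer's reverse complement is GCTCTAGGCG, which matches the template at positions 86–95.
The product is the template from position 54 through 95 (42 bp).

5'-GAGGGCCCACTGGTGTTGTCACCGACGTCGACGCTCTAGGCG-3'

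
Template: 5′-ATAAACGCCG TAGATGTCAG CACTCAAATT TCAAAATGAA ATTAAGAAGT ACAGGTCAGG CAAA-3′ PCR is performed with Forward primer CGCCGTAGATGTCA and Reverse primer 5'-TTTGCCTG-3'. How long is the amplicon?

59 bp

Forward primer CGCCGTAGATGTCA is found on the top strand at positions 6–19.
The reverse primer's reverse complement is CAGGCAAA, which matches the template at positions 57–64.
The product runs from position 6 to position 64, so its length is 64 − 6 + 1 = 59 bp.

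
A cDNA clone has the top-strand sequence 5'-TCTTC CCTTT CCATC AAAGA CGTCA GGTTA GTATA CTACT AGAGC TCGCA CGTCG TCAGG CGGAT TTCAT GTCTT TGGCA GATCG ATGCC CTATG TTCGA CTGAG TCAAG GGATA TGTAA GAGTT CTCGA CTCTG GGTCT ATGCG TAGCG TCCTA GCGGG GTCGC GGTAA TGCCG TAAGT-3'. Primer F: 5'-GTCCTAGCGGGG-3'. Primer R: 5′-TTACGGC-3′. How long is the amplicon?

Scanning the template, GTCCTAGCGGGG occurs at positions 150–161; this primer anneals to the bottom strand there with its 3' end pointing downstream.
The reverse primer's reverse complement is GCCGTAA, which matches the template at positions 172–178.
The product runs from position 150 to position 178, so its length is 178 − 150 + 1 = 29 bp.

29 bp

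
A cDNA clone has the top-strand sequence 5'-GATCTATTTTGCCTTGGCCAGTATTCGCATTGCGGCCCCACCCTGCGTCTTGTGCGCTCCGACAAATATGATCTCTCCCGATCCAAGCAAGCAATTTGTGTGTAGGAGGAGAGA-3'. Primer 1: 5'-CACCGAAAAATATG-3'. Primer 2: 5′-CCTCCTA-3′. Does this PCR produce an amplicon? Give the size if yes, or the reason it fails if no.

Primer 1 (CACCGAAAAATATG) does not match the top strand, and its reverse complement CATATTTTTCGGTG does not match either.
With no annealing site for primer 1, no amplification occurs.

No product — primer 1 has no binding site in the template.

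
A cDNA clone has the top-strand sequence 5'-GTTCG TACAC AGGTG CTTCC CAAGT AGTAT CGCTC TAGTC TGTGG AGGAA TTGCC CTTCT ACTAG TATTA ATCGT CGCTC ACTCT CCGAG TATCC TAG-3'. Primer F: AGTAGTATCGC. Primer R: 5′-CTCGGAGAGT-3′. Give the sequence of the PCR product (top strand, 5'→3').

Scanning the template, AGTAGTATCGC occurs at positions 23–33; this primer anneals to the bottom strand there with its 3' end pointing downstream.
Reverse complement of the reverse primer: ACTCTCCGAG. This occurs on the top strand at positions 81–90.
The product is the template from position 23 through 90 (68 bp).

5'-AGTAGTATCGCTCTAGTCTGTGGAGGAATTGCCCTTCTACTAGTATTAATCGTCGCTCACTCTCCGAG-3'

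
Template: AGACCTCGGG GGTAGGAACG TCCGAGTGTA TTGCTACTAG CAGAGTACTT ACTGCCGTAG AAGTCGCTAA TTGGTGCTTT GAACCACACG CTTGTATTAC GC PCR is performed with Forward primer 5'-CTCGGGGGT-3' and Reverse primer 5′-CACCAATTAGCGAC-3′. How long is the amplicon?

Scanning the template, CTCGGGGGT occurs at positions 5–13; this primer anneals to the bottom strand there with its 3' end pointing downstream.
Reverse complement of the reverse primer: GTCGCTAATTGGTG. This occurs on the top strand at positions 63–76.
Amplicon spans positions 5–76: 72 bp.

72 bp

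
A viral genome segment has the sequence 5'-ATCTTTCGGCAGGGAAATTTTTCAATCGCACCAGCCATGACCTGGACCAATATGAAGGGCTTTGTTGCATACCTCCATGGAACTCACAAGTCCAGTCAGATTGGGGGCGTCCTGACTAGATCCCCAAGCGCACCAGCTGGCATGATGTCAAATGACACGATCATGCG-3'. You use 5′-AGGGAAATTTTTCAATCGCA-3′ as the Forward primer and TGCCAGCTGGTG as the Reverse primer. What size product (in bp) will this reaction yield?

132 bp

The forward primer matches the template at positions 11–30.
Taking the reverse complement of TGCCAGCTGGTG gives CACCAGCTGGCA, found at positions 131–142 on the template; the primer anneals here to the top strand with its 3' end pointing upstream.
Product length = (reverse-primer end) − (forward-primer start) + 1 = 142 − 11 + 1 = 132 bp.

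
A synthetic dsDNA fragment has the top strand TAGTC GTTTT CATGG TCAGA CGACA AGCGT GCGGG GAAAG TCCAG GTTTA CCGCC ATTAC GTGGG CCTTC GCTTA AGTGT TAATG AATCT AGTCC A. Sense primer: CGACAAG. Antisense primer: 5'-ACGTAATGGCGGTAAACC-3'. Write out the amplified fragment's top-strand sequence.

5'-CGACAAGCGTGCGGGGAAAGTCCAGGTTTACCGCCATTACGT-3'

Forward primer CGACAAG is found on the top strand at positions 21–27.
The reverse primer's reverse complement is GGTTTACCGCCATTACGT, which matches the template at positions 45–62.
The product is the template from position 21 through 62 (42 bp).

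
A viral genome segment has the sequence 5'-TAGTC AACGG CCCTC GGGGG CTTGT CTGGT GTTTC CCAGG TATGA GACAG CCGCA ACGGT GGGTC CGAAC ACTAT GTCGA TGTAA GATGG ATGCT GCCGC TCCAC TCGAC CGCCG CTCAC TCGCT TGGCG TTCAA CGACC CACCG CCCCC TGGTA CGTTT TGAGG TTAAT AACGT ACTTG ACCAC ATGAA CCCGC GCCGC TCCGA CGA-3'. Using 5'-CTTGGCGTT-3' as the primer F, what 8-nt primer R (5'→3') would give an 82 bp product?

The forward primer binds at positions 124–132, so an 82 bp product ends at position 124 + 82 − 1 = 205.
The reverse primer anneals to the top strand over positions 198–205, i.e. to CGCTCCGA.
Its sequence written 5'→3' is the reverse complement: TCGGAGCG.

5'-TCGGAGCG-3'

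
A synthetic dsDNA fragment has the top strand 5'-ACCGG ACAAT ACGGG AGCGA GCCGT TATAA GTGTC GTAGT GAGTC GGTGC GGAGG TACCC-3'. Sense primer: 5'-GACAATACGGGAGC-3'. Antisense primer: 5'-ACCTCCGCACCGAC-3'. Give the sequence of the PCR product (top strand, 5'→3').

5'-GACAATACGGGAGCGAGCCGTTATAAGTGTCGTAGTGAGTCGGTGCGGAGGT-3'

The forward primer matches the template at positions 5–18.
Reverse complement of the reverse primer: GTCGGTGCGGAGGT. This occurs on the top strand at positions 43–56.
The product is the template from position 5 through 56 (52 bp).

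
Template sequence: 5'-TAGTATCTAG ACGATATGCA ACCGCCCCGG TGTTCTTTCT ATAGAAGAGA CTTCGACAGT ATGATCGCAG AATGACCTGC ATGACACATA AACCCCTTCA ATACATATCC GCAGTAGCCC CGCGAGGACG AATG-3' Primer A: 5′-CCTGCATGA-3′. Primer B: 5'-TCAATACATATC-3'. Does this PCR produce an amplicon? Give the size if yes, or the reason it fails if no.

Primer A (CCTGCATGA) matches the top strand at positions 76–84 (3' end points downstream).
Primer B (TCAATACATATC) also matches the top strand directly, at positions 98–109 — its reverse complement GATATGTATTGA is not present.
Both primers anneal to the bottom strand with 3' ends pointing the same way, so neither can prime synthesis back toward the other.

No product — both primers anneal to the same strand and extend in the same direction.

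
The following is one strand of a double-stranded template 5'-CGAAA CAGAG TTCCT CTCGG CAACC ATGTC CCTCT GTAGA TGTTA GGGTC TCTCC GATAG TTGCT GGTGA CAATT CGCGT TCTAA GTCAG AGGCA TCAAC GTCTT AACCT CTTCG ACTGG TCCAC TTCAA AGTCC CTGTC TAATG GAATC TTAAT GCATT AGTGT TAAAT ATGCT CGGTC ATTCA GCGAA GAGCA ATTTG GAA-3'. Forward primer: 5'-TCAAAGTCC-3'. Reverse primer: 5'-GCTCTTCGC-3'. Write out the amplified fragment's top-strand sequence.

5'-TCAAAGTCCCTGTCTAATGGAATCTTAATGCATTAGTGTTAAATATGCTCGGTCATTCAGCGAAGAGC-3'

Forward primer TCAAAGTCC is found on the top strand at positions 127–135.
The reverse primer's reverse complement is GCGAAGAGC, which matches the template at positions 186–194.
The product is the template from position 127 through 194 (68 bp).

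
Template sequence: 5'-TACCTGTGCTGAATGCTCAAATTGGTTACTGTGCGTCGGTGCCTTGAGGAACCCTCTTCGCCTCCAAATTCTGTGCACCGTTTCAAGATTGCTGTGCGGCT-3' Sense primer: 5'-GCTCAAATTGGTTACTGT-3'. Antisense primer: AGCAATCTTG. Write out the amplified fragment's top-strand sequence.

5'-GCTCAAATTGGTTACTGTGCGTCGGTGCCTTGAGGAACCCTCTTCGCCTCCAAATTCTGTGCACCGTTTCAAGATTGCT-3'

The forward primer matches the template at positions 15–32.
Taking the reverse complement of AGCAATCTTG gives CAAGATTGCT, found at positions 84–93 on the template; the primer anneals here to the top strand with its 3' end pointing upstream.
The product is the template from position 15 through 93 (79 bp).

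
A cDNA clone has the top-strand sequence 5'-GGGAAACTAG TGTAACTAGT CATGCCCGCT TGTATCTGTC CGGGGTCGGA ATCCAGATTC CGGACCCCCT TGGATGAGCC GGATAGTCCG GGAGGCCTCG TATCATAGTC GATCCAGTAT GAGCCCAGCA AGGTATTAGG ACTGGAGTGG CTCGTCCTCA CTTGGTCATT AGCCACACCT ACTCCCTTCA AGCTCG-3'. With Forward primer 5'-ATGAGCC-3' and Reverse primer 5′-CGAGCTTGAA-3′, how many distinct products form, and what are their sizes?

Two products: 123 bp, 78 bp

The forward primer ATGAGCC matches the top strand at positions 74–80, 119–125.
The reverse primer's reverse complement is TTCAAGCTCG, matching at positions 187–196.
Each forward site pairs with the reverse site to give a product ending at position 196: sizes 123, 78 bp.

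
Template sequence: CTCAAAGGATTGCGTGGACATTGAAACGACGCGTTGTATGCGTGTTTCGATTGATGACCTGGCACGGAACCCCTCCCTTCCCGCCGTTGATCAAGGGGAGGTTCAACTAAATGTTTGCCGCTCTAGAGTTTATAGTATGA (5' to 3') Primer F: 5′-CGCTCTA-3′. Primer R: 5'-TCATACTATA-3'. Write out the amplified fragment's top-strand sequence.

5'-CGCTCTAGAGTTTATAGTATGA-3'

Scanning the template, CGCTCTA occurs at positions 119–125; this primer anneals to the bottom strand there with its 3' end pointing downstream.
Reverse complement of the reverse primer: TATAGTATGA. This occurs on the top strand at positions 131–140.
The product is the template from position 119 through 140 (22 bp).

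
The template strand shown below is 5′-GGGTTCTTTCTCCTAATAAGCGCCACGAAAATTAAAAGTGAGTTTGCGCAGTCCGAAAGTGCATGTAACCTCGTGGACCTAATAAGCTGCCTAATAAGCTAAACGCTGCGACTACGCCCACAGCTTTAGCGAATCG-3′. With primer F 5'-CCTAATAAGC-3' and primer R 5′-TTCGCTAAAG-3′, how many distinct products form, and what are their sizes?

The forward primer CCTAATAAGC matches the top strand at positions 12–21, 78–87, 90–99.
The reverse primer's reverse complement is CTTTAGCGAA, matching at positions 124–133.
Each forward site pairs with the reverse site to give a product ending at position 133: sizes 122, 56, 44 bp.

Three products: 122 bp, 56 bp, 44 bp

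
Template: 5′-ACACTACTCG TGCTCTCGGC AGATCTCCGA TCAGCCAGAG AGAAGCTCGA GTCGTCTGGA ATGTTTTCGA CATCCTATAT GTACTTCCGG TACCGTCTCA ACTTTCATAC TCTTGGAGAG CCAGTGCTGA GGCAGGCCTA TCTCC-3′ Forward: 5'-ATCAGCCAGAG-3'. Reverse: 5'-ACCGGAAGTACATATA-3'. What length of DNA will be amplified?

Scanning the template, ATCAGCCAGAG occurs at positions 30–40; this primer anneals to the bottom strand there with its 3' end pointing downstream.
Taking the reverse complement of ACCGGAAGTACATATA gives TATATGTACTTCCGGT, found at positions 76–91 on the template; the primer anneals here to the top strand with its 3' end pointing upstream.
The product runs from position 30 to position 91, so its length is 91 − 30 + 1 = 62 bp.

62 bp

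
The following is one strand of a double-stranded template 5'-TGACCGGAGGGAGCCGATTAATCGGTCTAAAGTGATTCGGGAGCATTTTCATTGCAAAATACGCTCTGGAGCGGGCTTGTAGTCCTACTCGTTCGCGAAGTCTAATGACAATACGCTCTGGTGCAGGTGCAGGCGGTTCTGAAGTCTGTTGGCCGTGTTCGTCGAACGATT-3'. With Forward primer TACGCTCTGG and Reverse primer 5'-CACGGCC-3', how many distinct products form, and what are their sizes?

The forward primer TACGCTCTGG matches the top strand at positions 60–69, 112–121.
The reverse primer's reverse complement is GGCCGTG, matching at positions 151–157.
Each forward site pairs with the reverse site to give a product ending at position 157: sizes 98, 46 bp.

Two products: 98 bp, 46 bp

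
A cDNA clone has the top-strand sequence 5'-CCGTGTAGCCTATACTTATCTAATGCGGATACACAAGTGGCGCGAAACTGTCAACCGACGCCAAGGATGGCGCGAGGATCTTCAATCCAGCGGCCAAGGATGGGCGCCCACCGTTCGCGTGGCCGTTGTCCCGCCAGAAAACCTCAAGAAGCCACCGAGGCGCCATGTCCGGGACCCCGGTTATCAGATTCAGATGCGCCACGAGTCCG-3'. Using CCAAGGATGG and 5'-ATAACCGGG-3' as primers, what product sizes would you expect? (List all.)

124 bp, 91 bp

The forward primer CCAAGGATGG matches the top strand at positions 61–70, 94–103.
The reverse primer's reverse complement is CCCGGTTAT, matching at positions 176–184.
Each forward site pairs with the reverse site to give a product ending at position 184: sizes 124, 91 bp.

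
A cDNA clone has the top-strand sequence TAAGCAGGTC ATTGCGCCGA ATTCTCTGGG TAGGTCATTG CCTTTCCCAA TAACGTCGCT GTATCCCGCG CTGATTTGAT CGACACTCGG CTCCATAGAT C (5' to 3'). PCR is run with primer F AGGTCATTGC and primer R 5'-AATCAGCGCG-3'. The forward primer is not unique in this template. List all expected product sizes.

71 bp, 45 bp

The forward primer AGGTCATTGC matches the top strand at positions 6–15, 32–41.
The reverse primer's reverse complement is CGCGCTGATT, matching at positions 67–76.
Each forward site pairs with the reverse site to give a product ending at position 76: sizes 71, 45 bp.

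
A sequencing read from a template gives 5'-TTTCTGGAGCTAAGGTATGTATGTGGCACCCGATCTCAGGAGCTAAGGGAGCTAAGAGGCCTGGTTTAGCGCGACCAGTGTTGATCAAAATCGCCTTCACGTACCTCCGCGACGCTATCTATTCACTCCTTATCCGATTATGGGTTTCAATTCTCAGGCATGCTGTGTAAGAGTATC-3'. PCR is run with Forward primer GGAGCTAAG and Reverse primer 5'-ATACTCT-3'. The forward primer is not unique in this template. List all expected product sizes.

The forward primer GGAGCTAAG matches the top strand at positions 6–14, 39–47, 48–56.
The reverse primer's reverse complement is AGAGTAT, matching at positions 170–176.
Each forward site pairs with the reverse site to give a product ending at position 176: sizes 171, 138, 129 bp.

171 bp, 138 bp, 129 bp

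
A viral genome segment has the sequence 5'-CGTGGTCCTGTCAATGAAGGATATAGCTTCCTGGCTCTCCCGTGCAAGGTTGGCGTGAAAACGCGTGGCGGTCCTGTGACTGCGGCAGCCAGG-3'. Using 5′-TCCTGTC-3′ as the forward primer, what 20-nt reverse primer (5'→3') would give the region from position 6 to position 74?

The product's 3' end on the top strand is position 74.
The reverse primer anneals to the top strand over positions 55–74, i.e. to GTGAAAACGCGTGGCGGTCC.
Its sequence written 5'→3' is the reverse complement: GGACCGCCACGCGTTTTCAC.

5'-GGACCGCCACGCGTTTTCAC-3'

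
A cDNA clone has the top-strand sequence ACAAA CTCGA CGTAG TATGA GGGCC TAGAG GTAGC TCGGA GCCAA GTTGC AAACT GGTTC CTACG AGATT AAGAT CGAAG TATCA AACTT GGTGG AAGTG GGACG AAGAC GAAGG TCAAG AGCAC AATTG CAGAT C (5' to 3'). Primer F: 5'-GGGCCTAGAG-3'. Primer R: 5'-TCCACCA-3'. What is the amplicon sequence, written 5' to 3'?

5'-GGGCCTAGAGGTAGCTCGGAGCCAAGTTGCAAACTGGTTCCTACGAGATTAAGATCGAAGTATCAAACTTGGTGGA-3'

Forward primer GGGCCTAGAG is found on the top strand at positions 21–30.
Reverse complement of the reverse primer: TGGTGGA. This occurs on the top strand at positions 90–96.
The product is the template from position 21 through 96 (76 bp).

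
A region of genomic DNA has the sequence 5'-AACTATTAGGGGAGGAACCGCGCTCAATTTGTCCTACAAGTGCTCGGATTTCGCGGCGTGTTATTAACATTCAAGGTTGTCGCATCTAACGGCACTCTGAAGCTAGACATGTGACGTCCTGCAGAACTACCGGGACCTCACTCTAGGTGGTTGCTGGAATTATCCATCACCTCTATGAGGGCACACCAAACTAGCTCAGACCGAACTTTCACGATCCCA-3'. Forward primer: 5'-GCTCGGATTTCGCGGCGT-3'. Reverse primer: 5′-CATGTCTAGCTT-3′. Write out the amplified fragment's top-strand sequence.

Scanning the template, GCTCGGATTTCGCGGCGT occurs at positions 42–59; this primer anneals to the bottom strand there with its 3' end pointing downstream.
Reverse complement of the reverse primer: AAGCTAGACATG. This occurs on the top strand at positions 100–111.
The product is the template from position 42 through 111 (70 bp).

5'-GCTCGGATTTCGCGGCGTGTTATTAACATTCAAGGTTGTCGCATCTAACGGCACTCTGAAGCTAGACATG-3'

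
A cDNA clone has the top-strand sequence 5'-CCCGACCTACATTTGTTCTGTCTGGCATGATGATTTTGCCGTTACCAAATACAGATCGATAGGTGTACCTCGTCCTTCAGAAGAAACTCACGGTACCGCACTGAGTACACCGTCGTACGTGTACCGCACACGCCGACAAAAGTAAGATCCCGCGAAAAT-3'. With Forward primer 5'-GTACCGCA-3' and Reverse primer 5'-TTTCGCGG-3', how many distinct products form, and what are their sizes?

The forward primer GTACCGCA matches the top strand at positions 93–100, 121–128.
The reverse primer's reverse complement is CCGCGAAA, matching at positions 150–157.
Each forward site pairs with the reverse site to give a product ending at position 157: sizes 65, 37 bp.

Two products: 65 bp, 37 bp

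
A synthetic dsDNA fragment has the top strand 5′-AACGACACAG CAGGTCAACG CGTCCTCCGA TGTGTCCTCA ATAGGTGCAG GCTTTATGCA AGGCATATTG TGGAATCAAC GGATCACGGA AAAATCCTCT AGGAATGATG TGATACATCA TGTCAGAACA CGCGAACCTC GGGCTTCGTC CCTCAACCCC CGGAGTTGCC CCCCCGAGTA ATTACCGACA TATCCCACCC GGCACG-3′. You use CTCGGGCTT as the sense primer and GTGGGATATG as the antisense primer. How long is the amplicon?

Forward primer CTCGGGCTT is found on the top strand at positions 138–146.
Taking the reverse complement of GTGGGATATG gives CATATCCCAC, found at positions 189–198 on the template; the primer anneals here to the top strand with its 3' end pointing upstream.
Product length = (reverse-primer end) − (forward-primer start) + 1 = 198 − 138 + 1 = 61 bp.

61 bp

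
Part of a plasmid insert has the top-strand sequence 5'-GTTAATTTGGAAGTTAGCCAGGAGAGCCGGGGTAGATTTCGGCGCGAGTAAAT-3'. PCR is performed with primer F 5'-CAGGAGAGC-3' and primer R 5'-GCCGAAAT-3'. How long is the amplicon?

Forward primer CAGGAGAGC is found on the top strand at positions 19–27.
Reverse complement of the reverse primer: ATTTCGGC. This occurs on the top strand at positions 36–43.
Product length = (reverse-primer end) − (forward-primer start) + 1 = 43 − 19 + 1 = 25 bp.

25 bp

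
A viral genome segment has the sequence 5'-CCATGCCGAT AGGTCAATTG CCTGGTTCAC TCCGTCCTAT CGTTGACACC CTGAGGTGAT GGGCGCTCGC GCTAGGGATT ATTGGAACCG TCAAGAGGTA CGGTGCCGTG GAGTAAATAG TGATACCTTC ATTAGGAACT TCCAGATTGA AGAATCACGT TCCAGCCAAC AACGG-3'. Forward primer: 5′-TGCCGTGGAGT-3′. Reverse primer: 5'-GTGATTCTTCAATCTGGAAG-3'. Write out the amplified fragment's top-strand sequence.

5'-TGCCGTGGAGTAAATAGTGATACCTTCATTAGGAACTTCCAGATTGAAGAATCAC-3'

The forward primer matches the template at positions 104–114.
The reverse primer's reverse complement is CTTCCAGATTGAAGAATCAC, which matches the template at positions 139–158.
The product is the template from position 104 through 158 (55 bp).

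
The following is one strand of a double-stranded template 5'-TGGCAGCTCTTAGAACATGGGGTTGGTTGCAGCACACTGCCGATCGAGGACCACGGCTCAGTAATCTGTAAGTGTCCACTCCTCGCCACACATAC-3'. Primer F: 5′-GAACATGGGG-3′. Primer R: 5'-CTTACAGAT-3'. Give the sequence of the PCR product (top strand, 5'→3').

Scanning the template, GAACATGGGG occurs at positions 13–22; this primer anneals to the bottom strand there with its 3' end pointing downstream.
Reverse complement of the reverse primer: ATCTGTAAG. This occurs on the top strand at positions 64–72.
The product is the template from position 13 through 72 (60 bp).

5'-GAACATGGGGTTGGTTGCAGCACACTGCCGATCGAGGACCACGGCTCAGTAATCTGTAAG-3'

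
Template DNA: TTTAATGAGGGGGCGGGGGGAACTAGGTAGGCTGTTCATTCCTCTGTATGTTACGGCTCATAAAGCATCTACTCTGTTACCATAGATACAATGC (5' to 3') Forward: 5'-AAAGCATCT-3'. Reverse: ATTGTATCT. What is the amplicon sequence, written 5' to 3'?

5'-AAAGCATCTACTCTGTTACCATAGATACAAT-3'

Forward primer AAAGCATCT is found on the top strand at positions 62–70.
Reverse complement of the reverse primer: AGATACAAT. This occurs on the top strand at positions 84–92.
The product is the template from position 62 through 92 (31 bp).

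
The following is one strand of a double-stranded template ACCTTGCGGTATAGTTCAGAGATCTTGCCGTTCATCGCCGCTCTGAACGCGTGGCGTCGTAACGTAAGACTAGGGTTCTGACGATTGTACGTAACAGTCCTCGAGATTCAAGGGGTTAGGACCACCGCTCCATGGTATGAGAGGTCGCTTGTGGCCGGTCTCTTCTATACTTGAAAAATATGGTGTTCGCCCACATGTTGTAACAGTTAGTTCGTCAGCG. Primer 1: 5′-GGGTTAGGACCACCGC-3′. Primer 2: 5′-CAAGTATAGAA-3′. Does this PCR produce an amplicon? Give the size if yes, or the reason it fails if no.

Primer 1 (GGGTTAGGACCACCGC) matches the top strand at positions 113–128; it acts as a forward primer.
Primer 2's reverse complement is TTCTATACTTG, matching the top strand at positions 163–173; it acts as a reverse primer.
The 3' ends face each other across positions 113–173, giving a 61 bp product.

Yes — a 61 bp product.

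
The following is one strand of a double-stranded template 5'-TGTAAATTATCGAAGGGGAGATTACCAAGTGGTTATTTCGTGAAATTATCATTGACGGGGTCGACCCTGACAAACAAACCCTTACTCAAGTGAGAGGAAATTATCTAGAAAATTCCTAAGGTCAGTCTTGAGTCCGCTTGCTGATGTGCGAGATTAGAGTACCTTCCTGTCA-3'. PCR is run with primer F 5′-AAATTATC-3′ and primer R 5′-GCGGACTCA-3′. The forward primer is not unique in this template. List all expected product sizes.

134 bp, 95 bp, 40 bp

The forward primer AAATTATC matches the top strand at positions 4–11, 43–50, 98–105.
The reverse primer's reverse complement is TGAGTCCGC, matching at positions 129–137.
Each forward site pairs with the reverse site to give a product ending at position 137: sizes 134, 95, 40 bp.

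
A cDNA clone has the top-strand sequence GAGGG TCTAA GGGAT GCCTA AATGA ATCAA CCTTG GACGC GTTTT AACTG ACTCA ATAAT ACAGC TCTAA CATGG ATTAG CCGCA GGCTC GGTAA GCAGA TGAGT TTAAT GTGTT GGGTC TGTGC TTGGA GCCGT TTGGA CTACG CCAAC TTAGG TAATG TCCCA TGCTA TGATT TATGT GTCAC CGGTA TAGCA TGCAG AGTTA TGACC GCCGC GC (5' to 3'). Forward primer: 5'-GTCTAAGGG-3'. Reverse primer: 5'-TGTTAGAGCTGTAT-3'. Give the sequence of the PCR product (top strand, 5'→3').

5'-GTCTAAGGGATGCCTAAATGAATCAACCTTGGACGCGTTTTAACTGACTCAATAATACAGCTCTAACA-3'

Forward primer GTCTAAGGG is found on the top strand at positions 5–13.
Taking the reverse complement of TGTTAGAGCTGTAT gives ATACAGCTCTAACA, found at positions 59–72 on the template; the primer anneals here to the top strand with its 3' end pointing upstream.
The product is the template from position 5 through 72 (68 bp).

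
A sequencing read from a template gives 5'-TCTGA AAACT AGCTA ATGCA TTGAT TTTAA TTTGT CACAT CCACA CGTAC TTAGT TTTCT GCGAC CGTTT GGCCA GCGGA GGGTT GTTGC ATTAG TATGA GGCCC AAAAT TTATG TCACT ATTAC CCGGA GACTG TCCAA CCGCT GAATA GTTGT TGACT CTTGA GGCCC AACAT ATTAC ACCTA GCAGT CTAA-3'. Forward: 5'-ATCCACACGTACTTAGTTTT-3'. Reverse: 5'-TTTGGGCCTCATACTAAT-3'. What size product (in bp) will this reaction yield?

The forward primer matches the template at positions 39–58.
Taking the reverse complement of TTTGGGCCTCATACTAAT gives ATTAGTATGAGGCCCAAA, found at positions 91–108 on the template; the primer anneals here to the top strand with its 3' end pointing upstream.
Product length = (reverse-primer end) − (forward-primer start) + 1 = 108 − 39 + 1 = 70 bp.

70 bp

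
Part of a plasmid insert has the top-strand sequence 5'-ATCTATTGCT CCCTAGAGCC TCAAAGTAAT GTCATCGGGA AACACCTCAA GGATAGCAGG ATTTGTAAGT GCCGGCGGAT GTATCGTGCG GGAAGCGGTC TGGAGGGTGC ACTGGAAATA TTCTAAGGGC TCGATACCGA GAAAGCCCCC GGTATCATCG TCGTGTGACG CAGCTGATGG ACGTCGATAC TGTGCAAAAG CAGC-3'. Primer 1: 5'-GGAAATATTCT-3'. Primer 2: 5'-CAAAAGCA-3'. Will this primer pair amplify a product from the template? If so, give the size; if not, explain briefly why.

Primer 1 (GGAAATATTCT) matches the top strand at positions 114–124 (3' end points downstream).
Primer 2 (CAAAAGCA) also matches the top strand directly, at positions 195–202 — its reverse complement TGCTTTTG is not present.
Both primers anneal to the bottom strand with 3' ends pointing the same way, so neither can prime synthesis back toward the other.

No product — both primers anneal to the same strand and extend in the same direction.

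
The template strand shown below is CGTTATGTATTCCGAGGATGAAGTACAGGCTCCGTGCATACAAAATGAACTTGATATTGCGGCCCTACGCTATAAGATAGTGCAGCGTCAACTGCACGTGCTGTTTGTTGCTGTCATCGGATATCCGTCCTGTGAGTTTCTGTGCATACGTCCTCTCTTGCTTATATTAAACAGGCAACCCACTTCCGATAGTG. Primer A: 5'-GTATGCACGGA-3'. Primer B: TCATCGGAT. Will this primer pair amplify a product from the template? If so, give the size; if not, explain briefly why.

No product — the primers' 3' ends point away from each other.

Primer A (GTATGCACGGA) has reverse complement TCCGTGCATAC, which matches the top strand at positions 31–41; primer A anneals to the top strand there with its 3' end pointing upstream toward position 31.
Primer B (TCATCGGAT) matches the top strand directly at positions 114–122; it anneals to the bottom strand with its 3' end pointing downstream toward position 122.
The 3' ends diverge (primer A extends toward position 1, primer B toward position 194), so the primers never converge on a shared product.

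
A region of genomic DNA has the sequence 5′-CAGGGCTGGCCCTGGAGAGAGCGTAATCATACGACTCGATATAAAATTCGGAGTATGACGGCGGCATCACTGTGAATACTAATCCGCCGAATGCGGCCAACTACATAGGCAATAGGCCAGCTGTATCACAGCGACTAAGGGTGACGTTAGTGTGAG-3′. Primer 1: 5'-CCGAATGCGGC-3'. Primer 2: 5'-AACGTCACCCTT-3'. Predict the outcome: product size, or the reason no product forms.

Yes — a 62 bp product.

Primer 1 (CCGAATGCGGC) matches the top strand at positions 87–97; it acts as a forward primer.
Primer 2's reverse complement is AAGGGTGACGTT, matching the top strand at positions 137–148; it acts as a reverse primer.
The 3' ends face each other across positions 87–148, giving a 62 bp product.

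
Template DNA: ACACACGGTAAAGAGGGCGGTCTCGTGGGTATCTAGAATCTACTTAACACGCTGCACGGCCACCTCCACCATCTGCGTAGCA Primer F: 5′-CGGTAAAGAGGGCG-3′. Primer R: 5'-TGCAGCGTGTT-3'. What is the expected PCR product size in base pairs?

51 bp

The forward primer matches the template at positions 6–19.
Taking the reverse complement of TGCAGCGTGTT gives AACACGCTGCA, found at positions 46–56 on the template; the primer anneals here to the top strand with its 3' end pointing upstream.
The product runs from position 6 to position 56, so its length is 56 − 6 + 1 = 51 bp.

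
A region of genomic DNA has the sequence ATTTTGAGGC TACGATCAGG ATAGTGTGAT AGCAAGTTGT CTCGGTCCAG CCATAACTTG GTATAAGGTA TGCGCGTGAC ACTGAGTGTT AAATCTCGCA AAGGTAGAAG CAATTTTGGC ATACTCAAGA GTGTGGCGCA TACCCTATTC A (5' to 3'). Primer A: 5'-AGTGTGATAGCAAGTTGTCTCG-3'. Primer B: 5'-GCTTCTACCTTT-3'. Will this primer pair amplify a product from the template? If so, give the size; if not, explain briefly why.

Yes — an 89 bp product.

Primer A (AGTGTGATAGCAAGTTGTCTCG) matches the top strand at positions 23–44; it acts as a forward primer.
Primer B's reverse complement is AAAGGTAGAAGC, matching the top strand at positions 100–111; it acts as a reverse primer.
The 3' ends face each other across positions 23–111, giving an 89 bp product.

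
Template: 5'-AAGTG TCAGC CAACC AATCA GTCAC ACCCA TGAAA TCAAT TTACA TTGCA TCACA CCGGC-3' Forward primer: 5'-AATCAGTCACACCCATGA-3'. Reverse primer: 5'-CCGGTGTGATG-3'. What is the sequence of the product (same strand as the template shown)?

Scanning the template, AATCAGTCACACCCATGA occurs at positions 16–33; this primer anneals to the bottom strand there with its 3' end pointing downstream.
Taking the reverse complement of CCGGTGTGATG gives CATCACACCGG, found at positions 49–59 on the template; the primer anneals here to the top strand with its 3' end pointing upstream.
The product is the template from position 16 through 59 (44 bp).

5'-AATCAGTCACACCCATGAAATCAATTTACATTGCATCACACCGG-3'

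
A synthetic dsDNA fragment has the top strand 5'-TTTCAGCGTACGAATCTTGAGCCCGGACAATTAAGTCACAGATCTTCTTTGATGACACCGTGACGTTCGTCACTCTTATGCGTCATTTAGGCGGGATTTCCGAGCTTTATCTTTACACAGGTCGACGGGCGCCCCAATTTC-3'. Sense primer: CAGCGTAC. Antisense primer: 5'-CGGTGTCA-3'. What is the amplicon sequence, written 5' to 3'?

5'-CAGCGTACGAATCTTGAGCCCGGACAATTAAGTCACAGATCTTCTTTGATGACACCG-3'

The forward primer matches the template at positions 4–11.
The reverse primer's reverse complement is TGACACCG, which matches the template at positions 53–60.
The product is the template from position 4 through 60 (57 bp).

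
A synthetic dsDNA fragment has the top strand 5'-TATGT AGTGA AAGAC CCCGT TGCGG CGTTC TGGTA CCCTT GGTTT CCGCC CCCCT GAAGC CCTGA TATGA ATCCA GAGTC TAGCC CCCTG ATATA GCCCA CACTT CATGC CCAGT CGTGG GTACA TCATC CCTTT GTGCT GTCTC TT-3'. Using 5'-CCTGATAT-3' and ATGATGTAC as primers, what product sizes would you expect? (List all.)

69 bp, 43 bp

The forward primer CCTGATAT matches the top strand at positions 61–68, 87–94.
The reverse primer's reverse complement is GTACATCAT, matching at positions 121–129.
Each forward site pairs with the reverse site to give a product ending at position 129: sizes 69, 43 bp.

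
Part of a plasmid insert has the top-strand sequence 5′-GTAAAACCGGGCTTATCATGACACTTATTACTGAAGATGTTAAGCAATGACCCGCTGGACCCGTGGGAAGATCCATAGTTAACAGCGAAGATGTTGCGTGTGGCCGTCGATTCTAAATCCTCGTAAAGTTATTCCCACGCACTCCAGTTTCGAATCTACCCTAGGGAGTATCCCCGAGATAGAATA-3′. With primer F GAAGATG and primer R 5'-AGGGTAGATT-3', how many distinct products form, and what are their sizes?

Two products: 130 bp, 76 bp

The forward primer GAAGATG matches the top strand at positions 33–39, 87–93.
The reverse primer's reverse complement is AATCTACCCT, matching at positions 153–162.
Each forward site pairs with the reverse site to give a product ending at position 162: sizes 130, 76 bp.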